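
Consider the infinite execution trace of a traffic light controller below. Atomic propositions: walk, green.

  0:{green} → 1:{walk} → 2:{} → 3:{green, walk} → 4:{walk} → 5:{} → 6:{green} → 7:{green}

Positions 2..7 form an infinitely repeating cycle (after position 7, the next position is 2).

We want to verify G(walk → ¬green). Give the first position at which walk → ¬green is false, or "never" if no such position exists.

3

Check walk → ¬green at each position in order: 0 ✓, 1 ✓, 2 ✓.
At position 3 the labels are {green, walk}, so walk → ¬green is false there. This is the first violation.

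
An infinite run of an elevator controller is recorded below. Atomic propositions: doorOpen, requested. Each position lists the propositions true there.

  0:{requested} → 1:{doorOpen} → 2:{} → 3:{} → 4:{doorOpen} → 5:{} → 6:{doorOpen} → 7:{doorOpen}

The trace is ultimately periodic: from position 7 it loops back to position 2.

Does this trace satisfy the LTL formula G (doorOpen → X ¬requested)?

Holds

doorOpen → X ¬requested holds at every position 0..7, and those are all positions ever visited, so G (doorOpen → X ¬requested) holds.
Positions where doorOpen holds: 1, 4, 6, 7.
Check X ¬requested at each: 1→ok, 4→ok, 6→ok, 7→ok.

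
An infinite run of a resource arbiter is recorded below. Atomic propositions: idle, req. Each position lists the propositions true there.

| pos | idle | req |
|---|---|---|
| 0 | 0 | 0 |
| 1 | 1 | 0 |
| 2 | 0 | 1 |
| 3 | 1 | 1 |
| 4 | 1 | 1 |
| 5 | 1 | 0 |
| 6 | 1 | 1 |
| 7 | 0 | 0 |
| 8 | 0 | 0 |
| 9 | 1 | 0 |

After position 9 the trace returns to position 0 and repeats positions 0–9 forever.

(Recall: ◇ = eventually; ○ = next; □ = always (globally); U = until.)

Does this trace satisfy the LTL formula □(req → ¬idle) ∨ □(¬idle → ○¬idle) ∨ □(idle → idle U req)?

idle → idle U req must hold at every position from 0 onward. It fails at position 9, so □(idle → idle U req) is false.
Positions where idle holds: 1, 3, 4, 5, 6, 9.
Check idle U req at each: 1→ok, 3→ok, 4→ok, 5→ok, 6→ok, 9→fails.
At position 0: □(req → ¬idle) ∨ □(¬idle → ○¬idle) is false; □(idle → idle U req) is false; so □(req → ¬idle) ∨ □(¬idle → ○¬idle) ∨ □(idle → idle U req) is false.

Violated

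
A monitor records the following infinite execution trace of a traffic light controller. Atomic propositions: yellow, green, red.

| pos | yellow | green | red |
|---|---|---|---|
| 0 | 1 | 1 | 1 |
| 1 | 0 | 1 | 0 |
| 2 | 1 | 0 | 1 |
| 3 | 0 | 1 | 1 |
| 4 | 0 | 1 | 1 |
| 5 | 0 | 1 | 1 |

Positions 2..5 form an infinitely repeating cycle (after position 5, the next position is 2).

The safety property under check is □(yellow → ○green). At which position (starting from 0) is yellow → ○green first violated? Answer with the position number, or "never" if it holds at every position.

yellow → ○green holds at every position 0..5, and those are all the positions the trace ever visits, so the invariant □(yellow → ○green) is never violated.

never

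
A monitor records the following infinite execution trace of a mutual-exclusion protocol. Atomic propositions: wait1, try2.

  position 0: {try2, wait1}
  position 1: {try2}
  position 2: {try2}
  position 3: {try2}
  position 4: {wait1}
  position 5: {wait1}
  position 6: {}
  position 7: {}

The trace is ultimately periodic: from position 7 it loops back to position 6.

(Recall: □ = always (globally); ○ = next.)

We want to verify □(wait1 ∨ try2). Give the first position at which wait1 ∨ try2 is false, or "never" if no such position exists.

Check wait1 ∨ try2 at each position in order: 0 ✓, 1 ✓, 2 ✓, 3 ✓, 4 ✓, 5 ✓.
At position 6 the labels are {}, so wait1 ∨ try2 is false there. This is the first violation.

6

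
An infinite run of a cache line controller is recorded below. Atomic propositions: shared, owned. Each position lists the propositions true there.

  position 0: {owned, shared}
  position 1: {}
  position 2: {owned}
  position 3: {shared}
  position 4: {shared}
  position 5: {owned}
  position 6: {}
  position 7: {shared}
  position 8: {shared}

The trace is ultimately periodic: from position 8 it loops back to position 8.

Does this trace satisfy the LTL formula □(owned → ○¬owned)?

owned → ○¬owned holds at every position 0..8, and those are all positions ever visited, so □(owned → ○¬owned) holds.
Positions where owned holds: 0, 2, 5.
Check ○¬owned at each: 0→ok, 2→ok, 5→ok.

Yes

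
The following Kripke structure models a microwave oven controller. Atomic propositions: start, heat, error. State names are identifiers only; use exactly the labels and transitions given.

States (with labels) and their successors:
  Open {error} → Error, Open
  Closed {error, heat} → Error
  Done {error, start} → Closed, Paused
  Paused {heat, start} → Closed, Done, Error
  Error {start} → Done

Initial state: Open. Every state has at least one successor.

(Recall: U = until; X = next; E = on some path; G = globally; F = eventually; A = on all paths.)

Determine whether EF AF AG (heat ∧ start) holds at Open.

Does not hold

States satisfying AF AG (heat ∧ start): ∅.
States satisfying EF AF AG (heat ∧ start): ∅.
No suitable path/successor from Open witnesses the formula.
Open ∉ Sat(EF AF AG (heat ∧ start)).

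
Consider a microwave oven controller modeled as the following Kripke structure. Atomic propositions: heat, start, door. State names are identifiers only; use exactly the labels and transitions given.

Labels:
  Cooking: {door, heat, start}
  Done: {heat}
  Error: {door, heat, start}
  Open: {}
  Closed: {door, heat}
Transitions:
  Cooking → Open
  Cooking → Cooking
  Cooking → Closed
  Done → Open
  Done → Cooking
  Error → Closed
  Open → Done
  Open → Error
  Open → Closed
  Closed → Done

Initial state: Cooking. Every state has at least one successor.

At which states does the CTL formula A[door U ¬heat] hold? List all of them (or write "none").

{Open}

States satisfying door: {Cooking, Error, Closed}.
States satisfying ¬heat: {Open}.
States satisfying A[door U ¬heat]: {Open}.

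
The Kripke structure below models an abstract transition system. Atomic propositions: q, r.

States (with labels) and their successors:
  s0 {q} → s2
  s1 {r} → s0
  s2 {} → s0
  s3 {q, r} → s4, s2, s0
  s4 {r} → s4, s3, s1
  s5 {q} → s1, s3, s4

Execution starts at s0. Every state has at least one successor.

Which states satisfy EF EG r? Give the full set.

States satisfying EG r: {s3, s4}.
States satisfying EF EG r: {s3, s4, s5}.

{s3, s4, s5}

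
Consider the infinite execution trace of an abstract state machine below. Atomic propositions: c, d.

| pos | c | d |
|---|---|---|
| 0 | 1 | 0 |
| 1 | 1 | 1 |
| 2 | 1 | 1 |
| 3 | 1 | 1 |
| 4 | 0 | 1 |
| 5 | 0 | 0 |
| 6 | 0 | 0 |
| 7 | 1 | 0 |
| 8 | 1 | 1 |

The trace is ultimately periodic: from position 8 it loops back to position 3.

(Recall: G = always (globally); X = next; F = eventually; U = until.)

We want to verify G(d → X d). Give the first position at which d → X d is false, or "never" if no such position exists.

4

Check d → X d at each position in order: 0 ✓, 1 ✓, 2 ✓, 3 ✓.
At position 4 the labels are {d} and the next position 5 has {}, so d → X d is false there. This is the first violation.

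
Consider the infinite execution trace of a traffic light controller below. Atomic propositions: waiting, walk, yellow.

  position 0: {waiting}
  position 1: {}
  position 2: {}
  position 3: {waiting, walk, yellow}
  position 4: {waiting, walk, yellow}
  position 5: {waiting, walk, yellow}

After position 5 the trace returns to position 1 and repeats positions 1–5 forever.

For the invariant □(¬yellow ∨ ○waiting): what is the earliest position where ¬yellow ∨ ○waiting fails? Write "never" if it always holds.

5

Check ¬yellow ∨ ○waiting at each position in order: 0 ✓, 1 ✓, 2 ✓, 3 ✓, 4 ✓.
At position 5 the labels are {waiting, walk, yellow} and the next position 1 has {}, so ¬yellow ∨ ○waiting is false there. This is the first violation.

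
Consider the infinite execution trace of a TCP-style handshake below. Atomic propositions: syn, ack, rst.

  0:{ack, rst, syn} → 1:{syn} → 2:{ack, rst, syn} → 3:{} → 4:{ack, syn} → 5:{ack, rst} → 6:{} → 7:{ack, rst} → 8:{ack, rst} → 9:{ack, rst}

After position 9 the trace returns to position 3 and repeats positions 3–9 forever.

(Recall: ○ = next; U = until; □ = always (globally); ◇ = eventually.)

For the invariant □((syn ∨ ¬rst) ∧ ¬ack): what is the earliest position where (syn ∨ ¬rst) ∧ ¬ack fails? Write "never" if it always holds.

0

At position 0 the labels are {ack, rst, syn}, so (syn ∨ ¬rst) ∧ ¬ack is false there. This is the first violation.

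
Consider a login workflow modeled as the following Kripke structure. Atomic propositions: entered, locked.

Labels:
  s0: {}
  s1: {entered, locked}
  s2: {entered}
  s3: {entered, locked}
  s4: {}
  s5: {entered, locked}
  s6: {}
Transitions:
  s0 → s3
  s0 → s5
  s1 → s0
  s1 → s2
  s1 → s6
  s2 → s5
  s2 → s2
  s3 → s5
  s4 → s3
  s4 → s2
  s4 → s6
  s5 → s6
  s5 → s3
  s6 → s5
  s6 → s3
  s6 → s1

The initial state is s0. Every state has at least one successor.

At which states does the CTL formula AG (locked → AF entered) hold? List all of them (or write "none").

{s0, s1, s2, s3, s4, s5, s6}

States satisfying locked → AF entered: {s0, s1, s2, s3, s4, s5, s6}.
States satisfying AG (locked → AF entered): {s0, s1, s2, s3, s4, s5, s6}.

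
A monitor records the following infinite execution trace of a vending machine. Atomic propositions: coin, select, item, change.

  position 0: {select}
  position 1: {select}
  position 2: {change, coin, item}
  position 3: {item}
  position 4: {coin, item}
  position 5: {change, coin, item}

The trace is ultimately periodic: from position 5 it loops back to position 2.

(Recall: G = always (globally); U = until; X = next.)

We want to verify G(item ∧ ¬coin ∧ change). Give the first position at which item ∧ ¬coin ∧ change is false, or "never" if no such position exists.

0

At position 0 the labels are {select}, so item ∧ ¬coin ∧ change is false there. This is the first violation.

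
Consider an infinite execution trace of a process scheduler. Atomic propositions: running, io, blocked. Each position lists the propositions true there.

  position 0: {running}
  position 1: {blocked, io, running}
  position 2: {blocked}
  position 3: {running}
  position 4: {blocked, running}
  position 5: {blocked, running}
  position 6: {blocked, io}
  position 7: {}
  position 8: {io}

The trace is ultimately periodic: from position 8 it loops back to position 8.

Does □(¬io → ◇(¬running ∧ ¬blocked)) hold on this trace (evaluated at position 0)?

Satisfied

¬io → ◇(¬running ∧ ¬blocked) holds at every position 0..8, and those are all positions ever visited, so □(¬io → ◇(¬running ∧ ¬blocked)) holds.
Positions where ¬io holds: 0, 2, 3, 4, 5, 7.
Check ◇(¬running ∧ ¬blocked) at each: 0→ok, 2→ok, 3→ok, 4→ok, 5→ok, 7→ok.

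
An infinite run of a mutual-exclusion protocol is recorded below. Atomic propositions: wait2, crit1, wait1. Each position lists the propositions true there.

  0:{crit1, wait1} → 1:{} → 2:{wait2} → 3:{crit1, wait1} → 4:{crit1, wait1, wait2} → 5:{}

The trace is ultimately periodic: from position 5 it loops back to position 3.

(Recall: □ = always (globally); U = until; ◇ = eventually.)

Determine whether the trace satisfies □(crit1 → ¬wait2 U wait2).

Satisfied

crit1 → ¬wait2 U wait2 holds at every position 0..5, and those are all positions ever visited, so □(crit1 → ¬wait2 U wait2) holds.
Positions where crit1 holds: 0, 3, 4.
Check ¬wait2 U wait2 at each: 0→ok, 3→ok, 4→ok.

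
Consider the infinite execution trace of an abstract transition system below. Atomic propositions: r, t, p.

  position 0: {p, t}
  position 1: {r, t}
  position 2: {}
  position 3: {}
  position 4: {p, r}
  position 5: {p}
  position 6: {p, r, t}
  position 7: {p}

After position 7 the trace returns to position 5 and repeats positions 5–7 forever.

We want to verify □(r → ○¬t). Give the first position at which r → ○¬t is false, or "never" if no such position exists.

never

r → ○¬t holds at every position 0..7, and those are all the positions the trace ever visits, so the invariant □(r → ○¬t) is never violated.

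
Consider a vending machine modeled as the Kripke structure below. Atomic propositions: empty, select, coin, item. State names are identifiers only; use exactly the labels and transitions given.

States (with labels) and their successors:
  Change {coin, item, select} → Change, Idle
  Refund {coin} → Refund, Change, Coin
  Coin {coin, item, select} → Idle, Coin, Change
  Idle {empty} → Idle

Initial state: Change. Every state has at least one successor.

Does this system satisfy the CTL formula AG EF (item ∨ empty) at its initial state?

Holds

States satisfying EF (item ∨ empty): {Change, Refund, Coin, Idle}.
States satisfying AG EF (item ∨ empty): {Change, Refund, Coin, Idle}.
Every state reachable from Change satisfies EF (item ∨ empty).
Change ∈ Sat(AG EF (item ∨ empty)).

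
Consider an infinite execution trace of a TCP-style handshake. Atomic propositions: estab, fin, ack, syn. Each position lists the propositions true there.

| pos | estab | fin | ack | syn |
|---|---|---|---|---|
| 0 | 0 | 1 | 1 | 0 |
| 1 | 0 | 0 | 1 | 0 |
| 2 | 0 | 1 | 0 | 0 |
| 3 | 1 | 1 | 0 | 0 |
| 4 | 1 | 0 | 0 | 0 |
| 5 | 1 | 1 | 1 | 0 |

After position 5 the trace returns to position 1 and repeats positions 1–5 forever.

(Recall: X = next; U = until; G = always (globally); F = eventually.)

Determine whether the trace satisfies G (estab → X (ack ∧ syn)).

estab → X (ack ∧ syn) must hold at every position from 0 onward. It fails at position 3, so G (estab → X (ack ∧ syn)) is false.
Positions where estab holds: 3, 4, 5.
Check X (ack ∧ syn) at each: 3→fails, 4→fails, 5→fails.

No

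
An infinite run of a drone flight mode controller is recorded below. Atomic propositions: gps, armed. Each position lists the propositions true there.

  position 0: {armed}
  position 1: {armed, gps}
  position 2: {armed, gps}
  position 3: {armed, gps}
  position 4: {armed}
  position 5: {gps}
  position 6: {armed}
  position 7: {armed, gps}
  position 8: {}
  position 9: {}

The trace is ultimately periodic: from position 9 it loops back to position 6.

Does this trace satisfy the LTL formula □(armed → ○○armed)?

Does not hold

armed → ○○armed must hold at every position from 0 onward. It fails at position 3, so □(armed → ○○armed) is false.
Positions where armed holds: 0, 1, 2, 3, 4, 6, 7.
Check ○○armed at each: 0→ok, 1→ok, 2→ok, 3→fails, 4→ok, 6→fails, 7→fails.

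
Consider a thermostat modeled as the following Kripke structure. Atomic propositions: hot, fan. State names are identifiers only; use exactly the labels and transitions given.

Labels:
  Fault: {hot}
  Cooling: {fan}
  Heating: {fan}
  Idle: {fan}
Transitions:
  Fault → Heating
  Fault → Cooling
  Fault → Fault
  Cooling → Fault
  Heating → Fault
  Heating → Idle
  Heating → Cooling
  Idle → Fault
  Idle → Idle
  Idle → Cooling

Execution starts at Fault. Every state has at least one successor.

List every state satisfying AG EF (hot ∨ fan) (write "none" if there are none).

States satisfying EF (hot ∨ fan): {Fault, Cooling, Heating, Idle}.
States satisfying AG EF (hot ∨ fan): {Fault, Cooling, Heating, Idle}.

{Fault, Cooling, Heating, Idle}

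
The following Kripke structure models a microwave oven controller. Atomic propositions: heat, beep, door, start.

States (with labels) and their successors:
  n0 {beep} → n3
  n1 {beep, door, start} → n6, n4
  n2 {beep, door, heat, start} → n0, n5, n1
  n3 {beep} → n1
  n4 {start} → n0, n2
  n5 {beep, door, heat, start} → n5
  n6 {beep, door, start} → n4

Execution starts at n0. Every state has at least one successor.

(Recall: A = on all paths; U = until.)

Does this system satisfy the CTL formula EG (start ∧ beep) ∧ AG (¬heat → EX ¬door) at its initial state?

States satisfying start ∧ beep: {n1, n2, n5, n6}.
States satisfying EG (start ∧ beep): {n2, n5}.
States satisfying ¬heat → EX ¬door: {n0, n1, n2, n4, n5, n6}.
States satisfying AG (¬heat → EX ¬door): {n5}.
States satisfying EG (start ∧ beep) ∧ AG (¬heat → EX ¬door): {n5}.
n0 ∉ Sat(EG (start ∧ beep) ∧ AG (¬heat → EX ¬door)).

Does not hold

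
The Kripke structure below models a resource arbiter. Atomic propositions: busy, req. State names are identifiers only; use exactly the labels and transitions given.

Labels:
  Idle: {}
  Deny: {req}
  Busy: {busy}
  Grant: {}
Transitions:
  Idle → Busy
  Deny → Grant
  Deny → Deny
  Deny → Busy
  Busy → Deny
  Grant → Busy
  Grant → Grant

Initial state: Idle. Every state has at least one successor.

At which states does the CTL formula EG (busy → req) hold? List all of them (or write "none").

States satisfying busy → req: {Idle, Deny, Grant}.
States satisfying EG (busy → req): {Deny, Grant}.

{Deny, Grant}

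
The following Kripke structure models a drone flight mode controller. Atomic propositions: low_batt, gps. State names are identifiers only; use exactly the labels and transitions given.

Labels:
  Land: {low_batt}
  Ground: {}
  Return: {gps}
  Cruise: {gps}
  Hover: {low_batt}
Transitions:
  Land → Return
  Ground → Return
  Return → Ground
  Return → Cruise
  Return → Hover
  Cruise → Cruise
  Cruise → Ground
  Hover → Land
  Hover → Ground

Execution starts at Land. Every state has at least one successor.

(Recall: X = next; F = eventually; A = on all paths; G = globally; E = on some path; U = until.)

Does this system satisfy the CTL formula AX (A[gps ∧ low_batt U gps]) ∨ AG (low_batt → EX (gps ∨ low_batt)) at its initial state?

Satisfied

States satisfying A[gps ∧ low_batt U gps]: {Return, Cruise}.
States satisfying AX (A[gps ∧ low_batt U gps]): {Land, Ground}.
States satisfying low_batt → EX (gps ∨ low_batt): {Land, Ground, Return, Cruise, Hover}.
States satisfying AG (low_batt → EX (gps ∨ low_batt)): {Land, Ground, Return, Cruise, Hover}.
States satisfying AX (A[gps ∧ low_batt U gps]) ∨ AG (low_batt → EX (gps ∨ low_batt)): {Land, Ground, Return, Cruise, Hover}.
Land ∈ Sat(AX (A[gps ∧ low_batt U gps]) ∨ AG (low_batt → EX (gps ∨ low_batt))).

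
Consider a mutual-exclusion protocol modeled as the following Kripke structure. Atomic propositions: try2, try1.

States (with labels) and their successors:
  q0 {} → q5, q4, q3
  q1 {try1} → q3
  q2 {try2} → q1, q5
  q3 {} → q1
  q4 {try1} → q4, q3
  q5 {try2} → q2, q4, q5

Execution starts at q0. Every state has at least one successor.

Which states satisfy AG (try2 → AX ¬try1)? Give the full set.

{q1, q3, q4}

States satisfying try2 → AX ¬try1: {q0, q1, q3, q4}.
States satisfying AG (try2 → AX ¬try1): {q1, q3, q4}.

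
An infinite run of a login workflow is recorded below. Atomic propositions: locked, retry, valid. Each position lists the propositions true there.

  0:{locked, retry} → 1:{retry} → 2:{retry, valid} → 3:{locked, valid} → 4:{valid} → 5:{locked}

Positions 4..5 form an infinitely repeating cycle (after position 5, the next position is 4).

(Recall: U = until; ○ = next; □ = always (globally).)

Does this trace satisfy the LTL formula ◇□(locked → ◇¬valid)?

Yes

□(locked → ◇¬valid) holds at position 0, which is reachable from 0, so ◇□(locked → ◇¬valid) holds.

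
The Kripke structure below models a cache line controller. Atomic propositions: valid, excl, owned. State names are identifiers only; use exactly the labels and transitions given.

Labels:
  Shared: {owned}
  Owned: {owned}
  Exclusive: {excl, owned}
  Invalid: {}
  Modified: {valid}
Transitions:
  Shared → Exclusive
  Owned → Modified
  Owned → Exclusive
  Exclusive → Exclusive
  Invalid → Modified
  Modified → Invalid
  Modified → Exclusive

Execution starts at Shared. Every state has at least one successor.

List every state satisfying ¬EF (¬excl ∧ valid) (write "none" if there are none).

{Shared, Exclusive}

States satisfying ¬excl ∧ valid: {Modified}.
States satisfying EF (¬excl ∧ valid): {Owned, Invalid, Modified}.
States satisfying ¬EF (¬excl ∧ valid): {Shared, Exclusive}.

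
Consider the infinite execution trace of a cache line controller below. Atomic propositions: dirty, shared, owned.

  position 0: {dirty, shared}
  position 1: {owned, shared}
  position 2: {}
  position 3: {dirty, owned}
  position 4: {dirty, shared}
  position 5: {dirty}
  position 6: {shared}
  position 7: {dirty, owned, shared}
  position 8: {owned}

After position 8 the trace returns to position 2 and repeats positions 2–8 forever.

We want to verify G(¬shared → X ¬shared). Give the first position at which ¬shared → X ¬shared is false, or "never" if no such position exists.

Check ¬shared → X ¬shared at each position in order: 0 ✓, 1 ✓, 2 ✓.
At position 3 the labels are {dirty, owned} and the next position 4 has {dirty, shared}, so ¬shared → X ¬shared is false there. This is the first violation.

3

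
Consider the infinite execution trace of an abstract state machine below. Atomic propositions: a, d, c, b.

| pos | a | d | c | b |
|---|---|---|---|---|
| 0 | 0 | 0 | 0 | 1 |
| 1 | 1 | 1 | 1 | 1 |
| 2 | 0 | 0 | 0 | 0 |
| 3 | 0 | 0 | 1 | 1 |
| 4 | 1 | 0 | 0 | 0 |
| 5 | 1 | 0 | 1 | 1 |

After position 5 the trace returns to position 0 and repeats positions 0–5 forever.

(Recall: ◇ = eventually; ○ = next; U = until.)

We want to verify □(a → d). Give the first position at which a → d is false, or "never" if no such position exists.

Check a → d at each position in order: 0 ✓, 1 ✓, 2 ✓, 3 ✓.
At position 4 the labels are {a}, so a → d is false there. This is the first violation.

4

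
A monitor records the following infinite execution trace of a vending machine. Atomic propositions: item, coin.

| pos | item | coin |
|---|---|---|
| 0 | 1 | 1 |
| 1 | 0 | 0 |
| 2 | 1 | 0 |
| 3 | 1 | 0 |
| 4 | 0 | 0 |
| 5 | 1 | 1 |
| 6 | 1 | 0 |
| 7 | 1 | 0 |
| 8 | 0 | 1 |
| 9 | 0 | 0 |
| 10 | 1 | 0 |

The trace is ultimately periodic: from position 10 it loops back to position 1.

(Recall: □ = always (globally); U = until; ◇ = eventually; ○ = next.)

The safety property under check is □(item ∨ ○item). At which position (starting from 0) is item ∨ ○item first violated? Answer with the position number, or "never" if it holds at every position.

Check item ∨ ○item at each position in order: 0 ✓, 1 ✓, 2 ✓, 3 ✓, 4 ✓, 5 ✓, 6 ✓, 7 ✓.
At position 8 the labels are {coin} and the next position 9 has {}, so item ∨ ○item is false there. This is the first violation.

8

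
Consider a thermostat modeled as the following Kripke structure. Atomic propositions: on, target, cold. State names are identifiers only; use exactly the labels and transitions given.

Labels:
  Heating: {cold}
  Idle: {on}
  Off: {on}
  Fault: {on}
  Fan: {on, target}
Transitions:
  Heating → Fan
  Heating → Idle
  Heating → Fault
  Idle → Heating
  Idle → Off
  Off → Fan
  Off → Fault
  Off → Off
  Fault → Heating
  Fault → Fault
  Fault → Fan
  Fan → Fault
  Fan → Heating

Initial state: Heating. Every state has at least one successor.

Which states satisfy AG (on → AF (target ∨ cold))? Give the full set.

States satisfying on → AF (target ∨ cold): {Heating, Fan}.
States satisfying AG (on → AF (target ∨ cold)): ∅.

none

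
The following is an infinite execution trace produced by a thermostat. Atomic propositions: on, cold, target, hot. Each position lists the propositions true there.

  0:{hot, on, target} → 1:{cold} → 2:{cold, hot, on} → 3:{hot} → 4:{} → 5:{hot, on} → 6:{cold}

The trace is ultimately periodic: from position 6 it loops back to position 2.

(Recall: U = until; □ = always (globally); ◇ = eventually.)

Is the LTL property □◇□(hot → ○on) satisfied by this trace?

Violated

◇□(hot → ○on) must hold at every position from 0 onward. It fails at position 0, so □◇□(hot → ○on) is false.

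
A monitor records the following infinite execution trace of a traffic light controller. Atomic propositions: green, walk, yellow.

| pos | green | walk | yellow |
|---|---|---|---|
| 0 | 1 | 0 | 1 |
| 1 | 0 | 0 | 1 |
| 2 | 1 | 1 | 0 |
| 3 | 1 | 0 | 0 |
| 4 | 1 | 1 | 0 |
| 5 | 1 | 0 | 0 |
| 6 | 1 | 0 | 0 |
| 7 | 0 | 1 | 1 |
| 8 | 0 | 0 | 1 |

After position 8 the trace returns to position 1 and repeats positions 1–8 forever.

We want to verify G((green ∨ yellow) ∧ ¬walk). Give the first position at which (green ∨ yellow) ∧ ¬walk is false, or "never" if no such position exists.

2

Check (green ∨ yellow) ∧ ¬walk at each position in order: 0 ✓, 1 ✓.
At position 2 the labels are {green, walk}, so (green ∨ yellow) ∧ ¬walk is false there. This is the first violation.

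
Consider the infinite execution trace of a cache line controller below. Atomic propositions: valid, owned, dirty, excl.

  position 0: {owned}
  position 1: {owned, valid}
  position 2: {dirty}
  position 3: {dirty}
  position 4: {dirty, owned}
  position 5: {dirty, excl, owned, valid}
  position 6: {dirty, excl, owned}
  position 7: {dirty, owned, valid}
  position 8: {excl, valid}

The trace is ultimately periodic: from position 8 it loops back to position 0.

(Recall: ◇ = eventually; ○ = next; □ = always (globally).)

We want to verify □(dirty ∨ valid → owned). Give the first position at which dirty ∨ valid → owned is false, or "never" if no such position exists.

Check dirty ∨ valid → owned at each position in order: 0 ✓, 1 ✓.
At position 2 the labels are {dirty}, so dirty ∨ valid → owned is false there. This is the first violation.

2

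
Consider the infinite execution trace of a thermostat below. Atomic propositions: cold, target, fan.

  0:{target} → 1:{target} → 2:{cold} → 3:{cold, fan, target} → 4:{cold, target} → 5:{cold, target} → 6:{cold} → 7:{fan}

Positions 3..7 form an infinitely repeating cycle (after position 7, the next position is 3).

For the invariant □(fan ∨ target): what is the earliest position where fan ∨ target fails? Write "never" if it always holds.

2

Check fan ∨ target at each position in order: 0 ✓, 1 ✓.
At position 2 the labels are {cold}, so fan ∨ target is false there. This is the first violation.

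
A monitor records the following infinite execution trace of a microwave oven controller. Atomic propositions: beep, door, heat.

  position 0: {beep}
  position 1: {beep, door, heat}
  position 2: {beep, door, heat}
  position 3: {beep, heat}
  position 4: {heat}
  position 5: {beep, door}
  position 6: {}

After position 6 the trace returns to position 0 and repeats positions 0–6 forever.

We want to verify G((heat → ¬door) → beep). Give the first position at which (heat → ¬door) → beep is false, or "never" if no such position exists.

4

Check (heat → ¬door) → beep at each position in order: 0 ✓, 1 ✓, 2 ✓, 3 ✓.
At position 4 the labels are {heat}, so (heat → ¬door) → beep is false there. This is the first violation.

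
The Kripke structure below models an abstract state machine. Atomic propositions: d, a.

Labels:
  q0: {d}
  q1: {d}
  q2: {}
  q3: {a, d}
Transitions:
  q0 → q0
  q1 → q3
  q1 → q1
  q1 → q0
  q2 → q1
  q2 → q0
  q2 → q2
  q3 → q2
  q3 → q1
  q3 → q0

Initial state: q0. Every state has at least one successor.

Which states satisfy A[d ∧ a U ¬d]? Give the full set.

States satisfying d ∧ a: {q3}.
States satisfying ¬d: {q2}.
States satisfying A[d ∧ a U ¬d]: {q2}.

{q2}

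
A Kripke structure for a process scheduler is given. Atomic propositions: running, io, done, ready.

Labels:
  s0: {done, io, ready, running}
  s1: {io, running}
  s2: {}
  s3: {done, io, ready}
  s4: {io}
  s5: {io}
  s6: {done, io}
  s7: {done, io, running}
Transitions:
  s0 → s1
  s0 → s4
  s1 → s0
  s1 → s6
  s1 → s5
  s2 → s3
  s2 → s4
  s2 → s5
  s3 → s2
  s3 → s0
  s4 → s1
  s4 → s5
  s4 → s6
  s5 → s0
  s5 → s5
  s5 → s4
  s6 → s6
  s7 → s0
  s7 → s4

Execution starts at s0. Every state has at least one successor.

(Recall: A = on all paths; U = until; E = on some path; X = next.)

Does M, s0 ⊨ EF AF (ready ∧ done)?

Satisfied

States satisfying AF (ready ∧ done): {s0, s3}.
States satisfying EF AF (ready ∧ done): {s0, s1, s2, s3, s4, s5, s7}.
Some path from s0 reaches a state where AF (ready ∧ done) holds.
s0 ∈ Sat(EF AF (ready ∧ done)).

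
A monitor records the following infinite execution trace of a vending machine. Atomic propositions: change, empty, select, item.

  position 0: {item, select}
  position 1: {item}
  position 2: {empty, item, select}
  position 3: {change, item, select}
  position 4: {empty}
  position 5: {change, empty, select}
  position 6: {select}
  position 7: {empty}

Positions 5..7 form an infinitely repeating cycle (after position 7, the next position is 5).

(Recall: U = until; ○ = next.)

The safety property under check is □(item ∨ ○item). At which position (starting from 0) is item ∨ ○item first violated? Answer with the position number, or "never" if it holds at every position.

4

Check item ∨ ○item at each position in order: 0 ✓, 1 ✓, 2 ✓, 3 ✓.
At position 4 the labels are {empty} and the next position 5 has {change, empty, select}, so item ∨ ○item is false there. This is the first violation.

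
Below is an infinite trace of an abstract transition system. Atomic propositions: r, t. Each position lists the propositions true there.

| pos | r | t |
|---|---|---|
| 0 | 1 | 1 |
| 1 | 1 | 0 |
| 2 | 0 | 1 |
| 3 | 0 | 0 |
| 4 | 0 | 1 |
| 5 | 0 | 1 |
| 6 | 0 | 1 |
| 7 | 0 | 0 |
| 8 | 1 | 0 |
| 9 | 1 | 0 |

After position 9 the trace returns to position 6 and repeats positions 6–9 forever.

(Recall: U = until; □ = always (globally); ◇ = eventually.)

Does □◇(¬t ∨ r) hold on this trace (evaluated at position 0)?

Satisfied

◇(¬t ∨ r) holds at every position 0..9, and those are all positions ever visited, so □◇(¬t ∨ r) holds.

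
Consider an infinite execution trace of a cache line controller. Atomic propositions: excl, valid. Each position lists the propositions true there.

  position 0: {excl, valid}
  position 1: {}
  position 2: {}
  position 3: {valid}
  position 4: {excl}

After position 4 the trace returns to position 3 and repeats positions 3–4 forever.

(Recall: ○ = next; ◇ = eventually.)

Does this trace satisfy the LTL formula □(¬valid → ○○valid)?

Violated

¬valid → ○○valid must hold at every position from 0 onward. It fails at position 2, so □(¬valid → ○○valid) is false.
Positions where ¬valid holds: 1, 2, 4.
Check ○○valid at each: 1→ok, 2→fails, 4→fails.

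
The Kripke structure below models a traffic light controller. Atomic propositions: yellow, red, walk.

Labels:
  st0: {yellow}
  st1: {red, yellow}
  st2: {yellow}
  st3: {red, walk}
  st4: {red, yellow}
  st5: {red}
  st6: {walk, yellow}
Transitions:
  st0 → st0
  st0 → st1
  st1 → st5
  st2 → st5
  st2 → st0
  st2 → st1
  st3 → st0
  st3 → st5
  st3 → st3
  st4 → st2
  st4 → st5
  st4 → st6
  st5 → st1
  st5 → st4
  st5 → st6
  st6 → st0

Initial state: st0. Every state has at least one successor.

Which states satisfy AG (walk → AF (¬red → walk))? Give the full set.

States satisfying walk → AF (¬red → walk): {st0, st1, st2, st3, st4, st5, st6}.
States satisfying AG (walk → AF (¬red → walk)): {st0, st1, st2, st3, st4, st5, st6}.

{st0, st1, st2, st3, st4, st5, st6}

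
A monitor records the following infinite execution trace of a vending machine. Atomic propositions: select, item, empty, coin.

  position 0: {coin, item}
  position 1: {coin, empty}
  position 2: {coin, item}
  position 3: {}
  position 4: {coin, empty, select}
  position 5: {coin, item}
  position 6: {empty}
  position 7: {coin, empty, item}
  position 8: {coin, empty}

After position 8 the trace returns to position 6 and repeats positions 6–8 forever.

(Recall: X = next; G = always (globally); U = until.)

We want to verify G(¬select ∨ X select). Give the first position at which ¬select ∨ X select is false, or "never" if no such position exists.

4

Check ¬select ∨ X select at each position in order: 0 ✓, 1 ✓, 2 ✓, 3 ✓.
At position 4 the labels are {coin, empty, select} and the next position 5 has {coin, item}, so ¬select ∨ X select is false there. This is the first violation.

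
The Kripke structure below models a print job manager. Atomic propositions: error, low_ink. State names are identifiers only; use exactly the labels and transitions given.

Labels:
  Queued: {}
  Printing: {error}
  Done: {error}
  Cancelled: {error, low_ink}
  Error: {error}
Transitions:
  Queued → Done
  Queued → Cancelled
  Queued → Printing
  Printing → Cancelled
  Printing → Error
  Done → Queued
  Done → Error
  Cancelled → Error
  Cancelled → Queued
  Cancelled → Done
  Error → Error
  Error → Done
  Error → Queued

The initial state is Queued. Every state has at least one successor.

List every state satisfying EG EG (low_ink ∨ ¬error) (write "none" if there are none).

{Queued, Cancelled}

States satisfying EG (low_ink ∨ ¬error): {Queued, Cancelled}.
States satisfying EG EG (low_ink ∨ ¬error): {Queued, Cancelled}.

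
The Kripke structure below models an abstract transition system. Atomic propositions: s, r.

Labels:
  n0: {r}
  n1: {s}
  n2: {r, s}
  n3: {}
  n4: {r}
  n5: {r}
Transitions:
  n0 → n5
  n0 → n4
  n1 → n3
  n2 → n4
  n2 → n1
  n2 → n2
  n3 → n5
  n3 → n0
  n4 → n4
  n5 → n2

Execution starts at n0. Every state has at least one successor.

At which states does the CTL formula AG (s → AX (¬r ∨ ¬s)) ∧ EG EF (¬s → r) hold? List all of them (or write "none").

States satisfying s → AX (¬r ∨ ¬s): {n0, n1, n3, n4, n5}.
States satisfying AG (s → AX (¬r ∨ ¬s)): {n4}.
States satisfying EF (¬s → r): {n0, n1, n2, n3, n4, n5}.
States satisfying EG EF (¬s → r): {n0, n1, n2, n3, n4, n5}.
States satisfying AG (s → AX (¬r ∨ ¬s)) ∧ EG EF (¬s → r): {n4}.

{n4}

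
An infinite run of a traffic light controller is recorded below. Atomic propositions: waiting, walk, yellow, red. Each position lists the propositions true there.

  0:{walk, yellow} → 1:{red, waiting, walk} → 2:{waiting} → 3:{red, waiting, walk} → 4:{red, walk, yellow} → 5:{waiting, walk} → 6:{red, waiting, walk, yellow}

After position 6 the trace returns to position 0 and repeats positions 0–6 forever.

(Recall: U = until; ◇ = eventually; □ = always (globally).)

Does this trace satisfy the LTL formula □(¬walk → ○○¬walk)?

¬walk → ○○¬walk must hold at every position from 0 onward. It fails at position 2, so □(¬walk → ○○¬walk) is false.
Positions where ¬walk holds: 2.
Check ○○¬walk at each: 2→fails.

No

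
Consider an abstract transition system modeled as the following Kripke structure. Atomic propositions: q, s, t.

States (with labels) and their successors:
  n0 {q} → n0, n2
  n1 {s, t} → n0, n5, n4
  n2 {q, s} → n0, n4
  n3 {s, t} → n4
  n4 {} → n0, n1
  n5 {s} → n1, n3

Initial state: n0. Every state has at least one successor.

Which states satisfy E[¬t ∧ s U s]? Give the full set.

States satisfying ¬t ∧ s: {n2, n5}.
States satisfying s: {n1, n2, n3, n5}.
States satisfying E[¬t ∧ s U s]: {n1, n2, n3, n5}.

{n1, n2, n3, n5}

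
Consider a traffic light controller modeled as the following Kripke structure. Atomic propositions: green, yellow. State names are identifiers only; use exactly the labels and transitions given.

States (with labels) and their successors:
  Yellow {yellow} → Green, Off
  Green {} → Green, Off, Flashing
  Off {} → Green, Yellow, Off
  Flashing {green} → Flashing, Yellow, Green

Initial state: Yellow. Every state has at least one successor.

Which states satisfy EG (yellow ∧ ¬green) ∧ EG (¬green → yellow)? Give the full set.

States satisfying yellow ∧ ¬green: {Yellow}.
States satisfying EG (yellow ∧ ¬green): ∅.
States satisfying ¬green → yellow: {Yellow, Flashing}.
States satisfying EG (¬green → yellow): {Flashing}.
States satisfying EG (yellow ∧ ¬green) ∧ EG (¬green → yellow): ∅.

none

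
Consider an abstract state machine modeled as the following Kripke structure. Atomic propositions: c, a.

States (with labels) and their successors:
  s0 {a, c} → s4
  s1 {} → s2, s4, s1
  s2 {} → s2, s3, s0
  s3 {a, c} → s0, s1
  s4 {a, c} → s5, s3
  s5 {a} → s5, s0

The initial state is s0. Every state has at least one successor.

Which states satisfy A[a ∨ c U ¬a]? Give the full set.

{s1, s2}

States satisfying a ∨ c: {s0, s3, s4, s5}.
States satisfying ¬a: {s1, s2}.
States satisfying A[a ∨ c U ¬a]: {s1, s2}.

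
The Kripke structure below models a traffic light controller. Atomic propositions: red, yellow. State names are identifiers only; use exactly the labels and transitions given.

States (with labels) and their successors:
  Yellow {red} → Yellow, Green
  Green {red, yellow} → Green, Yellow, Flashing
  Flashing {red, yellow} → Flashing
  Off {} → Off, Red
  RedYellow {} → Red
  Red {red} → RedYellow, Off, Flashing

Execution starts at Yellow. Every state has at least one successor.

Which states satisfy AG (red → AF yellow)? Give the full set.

{Flashing}

States satisfying red → AF yellow: {Green, Flashing, Off, RedYellow}.
States satisfying AG (red → AF yellow): {Flashing}.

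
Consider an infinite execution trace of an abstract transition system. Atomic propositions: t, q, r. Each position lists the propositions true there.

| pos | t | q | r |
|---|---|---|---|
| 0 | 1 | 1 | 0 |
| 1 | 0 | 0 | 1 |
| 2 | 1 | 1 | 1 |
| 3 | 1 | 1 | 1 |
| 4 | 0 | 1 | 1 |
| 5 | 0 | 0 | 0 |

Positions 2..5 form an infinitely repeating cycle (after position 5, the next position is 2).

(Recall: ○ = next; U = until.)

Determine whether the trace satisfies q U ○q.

Walking from position 0: ○q first holds at position 1, and q holds at every earlier position along the way, so q U ○q holds.

Yes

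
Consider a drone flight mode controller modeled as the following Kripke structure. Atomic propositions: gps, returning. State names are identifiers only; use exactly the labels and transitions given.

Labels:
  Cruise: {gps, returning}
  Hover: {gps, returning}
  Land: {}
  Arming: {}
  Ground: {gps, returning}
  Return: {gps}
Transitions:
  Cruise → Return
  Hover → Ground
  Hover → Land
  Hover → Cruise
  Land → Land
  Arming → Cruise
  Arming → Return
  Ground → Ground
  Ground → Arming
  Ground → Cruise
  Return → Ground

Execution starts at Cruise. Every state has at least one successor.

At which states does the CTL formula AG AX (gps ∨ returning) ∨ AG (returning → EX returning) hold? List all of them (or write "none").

{Land}

States satisfying AX (gps ∨ returning): {Cruise, Arming, Return}.
States satisfying AG AX (gps ∨ returning): ∅.
States satisfying returning → EX returning: {Hover, Land, Arming, Ground, Return}.
States satisfying AG (returning → EX returning): {Land}.
States satisfying AG AX (gps ∨ returning) ∨ AG (returning → EX returning): {Land}.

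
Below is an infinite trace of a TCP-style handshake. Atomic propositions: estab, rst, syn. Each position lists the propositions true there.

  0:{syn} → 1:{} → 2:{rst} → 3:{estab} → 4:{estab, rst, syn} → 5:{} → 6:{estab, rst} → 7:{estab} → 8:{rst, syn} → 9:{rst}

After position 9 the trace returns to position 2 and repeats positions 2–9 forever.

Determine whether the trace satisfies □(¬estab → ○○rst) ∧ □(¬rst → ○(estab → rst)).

¬estab → ○○rst must hold at every position from 0 onward. It fails at position 1, so □(¬estab → ○○rst) is false.
Positions where ¬estab holds: 0, 1, 2, 5, 8, 9.
Check ○○rst at each: 0→ok, 1→fails, 2→ok, 5→fails, 8→ok, 9→fails.
¬rst → ○(estab → rst) holds at every position 0..9, and those are all positions ever visited, so □(¬rst → ○(estab → rst)) holds.
Positions where ¬rst holds: 0, 1, 3, 5, 7.
Check ○(estab → rst) at each: 0→ok, 1→ok, 3→ok, 5→ok, 7→ok.
At position 0: □(¬estab → ○○rst) is false; □(¬rst → ○(estab → rst)) is true; so □(¬estab → ○○rst) ∧ □(¬rst → ○(estab → rst)) is false.

Does not hold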